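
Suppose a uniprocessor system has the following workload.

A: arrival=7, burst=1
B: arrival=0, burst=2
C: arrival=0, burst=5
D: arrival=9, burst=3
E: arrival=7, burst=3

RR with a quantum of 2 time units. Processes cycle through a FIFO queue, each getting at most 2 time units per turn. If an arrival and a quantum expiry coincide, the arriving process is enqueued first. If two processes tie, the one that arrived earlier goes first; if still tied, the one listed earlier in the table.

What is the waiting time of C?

2

Gantt: | B 0-2 | C 2-7 | A 7-8 | E 8-10 | D 10-12 | E 12-13 | D 13-14 |
Completion: A=8  B=2  C=7  D=14  E=13
Turnaround (C−A): A=1  B=2  C=7  D=5  E=6
Waiting(C) = turnaround − burst = 7 − 5 = 2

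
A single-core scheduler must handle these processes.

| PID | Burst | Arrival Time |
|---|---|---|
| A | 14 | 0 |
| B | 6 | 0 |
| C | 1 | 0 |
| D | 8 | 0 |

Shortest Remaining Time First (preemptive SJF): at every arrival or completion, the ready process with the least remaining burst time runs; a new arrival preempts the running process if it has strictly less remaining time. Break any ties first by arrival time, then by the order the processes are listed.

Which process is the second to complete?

B

Gantt: | C 0-1 | B 1-7 | D 7-15 | A 15-29 |
Completion: A=29  B=7  C=1  D=15
Turnaround (C−A): A=29  B=7  C=1  D=15
Finish order: C → B → D → A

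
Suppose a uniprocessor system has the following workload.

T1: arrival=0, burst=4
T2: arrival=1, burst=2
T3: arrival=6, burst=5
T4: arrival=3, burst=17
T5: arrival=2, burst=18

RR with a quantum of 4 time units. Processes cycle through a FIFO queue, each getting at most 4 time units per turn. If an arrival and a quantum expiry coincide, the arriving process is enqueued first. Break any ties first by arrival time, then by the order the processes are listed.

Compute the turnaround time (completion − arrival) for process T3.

21

Timeline: | T1 0-4 | T2 4-6 | T5 6-10 | T4 10-14 | T3 14-18 | T5 18-22 | T4 22-26 | T3 26-27 | T5 27-31 | T4 31-35 | T5 35-39 | T4 39-43 | T5 43-45 | T4 45-46 |
Completion: T1=4  T2=6  T3=27  T4=46  T5=45
Turnaround(T3) = completion − arrival = 27 − 6 = 21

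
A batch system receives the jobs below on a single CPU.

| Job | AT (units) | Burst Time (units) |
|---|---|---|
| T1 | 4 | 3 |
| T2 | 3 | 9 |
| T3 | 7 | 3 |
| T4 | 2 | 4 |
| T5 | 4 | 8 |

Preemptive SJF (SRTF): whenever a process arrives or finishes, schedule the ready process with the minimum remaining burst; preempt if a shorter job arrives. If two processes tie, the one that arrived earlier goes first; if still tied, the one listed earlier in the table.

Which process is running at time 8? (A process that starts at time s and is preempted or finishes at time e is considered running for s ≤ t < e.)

Timeline: | idle 0-2 | T4 2-6 | T1 6-9 | T3 9-12 | T5 12-20 | T2 20-29 |
Completion: T1=9  T2=29  T3=12  T4=6  T5=20

T1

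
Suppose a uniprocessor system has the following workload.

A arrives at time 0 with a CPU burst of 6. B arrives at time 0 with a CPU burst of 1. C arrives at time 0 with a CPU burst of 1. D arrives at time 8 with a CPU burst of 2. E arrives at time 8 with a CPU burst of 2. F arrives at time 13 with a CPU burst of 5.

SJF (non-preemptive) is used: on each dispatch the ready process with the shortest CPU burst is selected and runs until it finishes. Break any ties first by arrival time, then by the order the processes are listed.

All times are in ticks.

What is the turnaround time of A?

Gantt: | B 0-1 | C 1-2 | A 2-8 | D 8-10 | E 10-12 | idle 12-13 | F 13-18 |
Completion: A=8  B=1  C=2  D=10  E=12  F=18
Turnaround (C−A): A=8  B=1  C=2  D=2  E=4  F=5
Turnaround(A) = completion − arrival = 8 − 0 = 8

8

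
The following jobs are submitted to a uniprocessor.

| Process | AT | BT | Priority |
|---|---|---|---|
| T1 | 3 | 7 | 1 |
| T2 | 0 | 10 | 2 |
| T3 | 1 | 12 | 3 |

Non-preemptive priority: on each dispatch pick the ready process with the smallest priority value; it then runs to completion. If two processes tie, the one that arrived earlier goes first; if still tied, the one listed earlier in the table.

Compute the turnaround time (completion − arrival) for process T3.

Schedule: | T2 0-10 | T1 10-17 | T3 17-29 |
Completion: T1=17  T2=10  T3=29
Turnaround (C−A): T1=14  T2=10  T3=28
Turnaround(T3) = completion − arrival = 29 − 1 = 28

28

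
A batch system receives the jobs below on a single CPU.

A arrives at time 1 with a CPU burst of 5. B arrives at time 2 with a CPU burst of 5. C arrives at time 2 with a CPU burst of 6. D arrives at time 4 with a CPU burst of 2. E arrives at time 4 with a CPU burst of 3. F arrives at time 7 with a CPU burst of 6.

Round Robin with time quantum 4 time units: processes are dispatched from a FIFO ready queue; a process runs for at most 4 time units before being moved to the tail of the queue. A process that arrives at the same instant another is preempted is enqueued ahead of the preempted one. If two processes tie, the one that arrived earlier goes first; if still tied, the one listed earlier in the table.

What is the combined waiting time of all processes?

83

Gantt: | idle 0-1 | A 1-5 | B 5-9 | C 9-13 | D 13-15 | E 15-18 | A 18-19 | F 19-23 | B 23-24 | C 24-26 | F 26-28 |
Completion: A=19  B=24  C=26  D=15  E=18  F=28
Waiting = turnaround − burst: A=13, B=17, C=18, D=9, E=11, F=15
Total waiting = 13 + 17 + 18 + 9 + 11 + 15 = 83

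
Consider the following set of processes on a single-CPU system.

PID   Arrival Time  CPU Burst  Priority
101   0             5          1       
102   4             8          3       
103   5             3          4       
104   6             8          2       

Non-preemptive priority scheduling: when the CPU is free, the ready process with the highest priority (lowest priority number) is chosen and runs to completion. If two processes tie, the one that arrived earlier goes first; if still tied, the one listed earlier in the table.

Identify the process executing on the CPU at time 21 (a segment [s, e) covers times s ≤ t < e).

103

Gantt: | 101 0-5 | 102 5-13 | 104 13-21 | 103 21-24 |
Completion: 101=5  102=13  103=24  104=21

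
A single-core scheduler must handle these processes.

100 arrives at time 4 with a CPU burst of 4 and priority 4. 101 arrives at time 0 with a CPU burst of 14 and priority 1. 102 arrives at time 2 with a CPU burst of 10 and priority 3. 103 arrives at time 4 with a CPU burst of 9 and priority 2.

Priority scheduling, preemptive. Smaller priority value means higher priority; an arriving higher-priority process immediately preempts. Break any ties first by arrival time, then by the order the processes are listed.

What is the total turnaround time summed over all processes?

Timeline: | 101 0-14 | 103 14-23 | 102 23-33 | 100 33-37 |
Completion: 100=37  101=14  102=33  103=23
Turnaround (C−A): 100=33  101=14  102=31  103=19
Turnaround = completion − arrival: 100=33, 101=14, 102=31, 103=19
Total turnaround = 33 + 14 + 31 + 19 = 97

97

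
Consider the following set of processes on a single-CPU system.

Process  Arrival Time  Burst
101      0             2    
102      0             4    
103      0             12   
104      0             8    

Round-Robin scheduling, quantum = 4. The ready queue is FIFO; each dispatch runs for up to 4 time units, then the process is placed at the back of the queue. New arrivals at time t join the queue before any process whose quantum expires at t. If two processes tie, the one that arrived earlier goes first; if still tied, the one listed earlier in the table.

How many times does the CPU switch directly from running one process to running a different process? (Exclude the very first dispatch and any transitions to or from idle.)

6

Gantt: | 101 0-2 | 102 2-6 | 103 6-10 | 104 10-14 | 103 14-18 | 104 18-22 | 103 22-26 |
Completion: 101=2  102=6  103=26  104=22
Turnaround (C−A): 101=2  102=6  103=26  104=22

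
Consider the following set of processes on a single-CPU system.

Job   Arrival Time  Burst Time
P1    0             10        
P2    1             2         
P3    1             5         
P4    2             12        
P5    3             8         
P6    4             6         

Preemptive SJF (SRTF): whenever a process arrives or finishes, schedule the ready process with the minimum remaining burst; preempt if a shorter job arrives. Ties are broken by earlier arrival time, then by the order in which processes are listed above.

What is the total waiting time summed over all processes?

67

Schedule: | P1 0-1 | P2 1-3 | P3 3-8 | P6 8-14 | P5 14-22 | P1 22-31 | P4 31-43 |
Completion: P1=31  P2=3  P3=8  P4=43  P5=22  P6=14
Waiting = turnaround − burst: P1=21, P2=0, P3=2, P4=29, P5=11, P6=4
Total waiting = 21 + 0 + 2 + 29 + 11 + 4 = 67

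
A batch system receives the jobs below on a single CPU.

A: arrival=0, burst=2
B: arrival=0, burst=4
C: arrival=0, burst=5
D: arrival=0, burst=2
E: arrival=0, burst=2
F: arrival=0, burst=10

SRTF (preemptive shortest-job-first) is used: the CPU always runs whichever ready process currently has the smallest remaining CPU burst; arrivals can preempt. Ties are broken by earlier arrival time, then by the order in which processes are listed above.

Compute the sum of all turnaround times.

62

Schedule: | A 0-2 | D 2-4 | E 4-6 | B 6-10 | C 10-15 | F 15-25 |
Completion: A=2  B=10  C=15  D=4  E=6  F=25
Turnaround (C−A): A=2  B=10  C=15  D=4  E=6  F=25
Turnaround = completion − arrival: A=2, B=10, C=15, D=4, E=6, F=25
Total turnaround = 2 + 10 + 15 + 4 + 6 + 25 = 62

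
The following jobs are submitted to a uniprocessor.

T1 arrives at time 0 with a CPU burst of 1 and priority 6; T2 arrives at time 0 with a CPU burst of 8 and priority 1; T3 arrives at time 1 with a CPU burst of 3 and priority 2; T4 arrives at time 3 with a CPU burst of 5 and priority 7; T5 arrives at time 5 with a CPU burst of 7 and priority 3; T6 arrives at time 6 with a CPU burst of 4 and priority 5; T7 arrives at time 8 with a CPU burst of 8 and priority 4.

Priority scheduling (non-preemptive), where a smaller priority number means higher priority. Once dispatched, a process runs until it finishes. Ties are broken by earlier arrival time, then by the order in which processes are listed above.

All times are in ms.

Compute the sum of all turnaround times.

137

Schedule: | T2 0-8 | T3 8-11 | T5 11-18 | T7 18-26 | T6 26-30 | T1 30-31 | T4 31-36 |
Completion: T1=31  T2=8  T3=11  T4=36  T5=18  T6=30  T7=26
Turnaround (C−A): T1=31  T2=8  T3=10  T4=33  T5=13  T6=24  T7=18
Turnaround = completion − arrival: T1=31, T2=8, T3=10, T4=33, T5=13, T6=24, T7=18
Total turnaround = 31 + 8 + 10 + 33 + 13 + 24 + 18 = 137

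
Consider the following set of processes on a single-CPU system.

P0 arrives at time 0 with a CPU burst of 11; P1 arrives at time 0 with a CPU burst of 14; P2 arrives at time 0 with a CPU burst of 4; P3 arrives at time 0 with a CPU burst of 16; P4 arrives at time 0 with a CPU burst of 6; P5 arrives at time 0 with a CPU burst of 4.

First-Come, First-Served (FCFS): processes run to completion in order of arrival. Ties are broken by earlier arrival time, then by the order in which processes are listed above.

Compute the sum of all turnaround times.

Timeline: | P0 0-11 | P1 11-25 | P2 25-29 | P3 29-45 | P4 45-51 | P5 51-55 |
Completion: P0=11  P1=25  P2=29  P3=45  P4=51  P5=55
Turnaround (C−A): P0=11  P1=25  P2=29  P3=45  P4=51  P5=55
Turnaround = completion − arrival: P0=11, P1=25, P2=29, P3=45, P4=51, P5=55
Total turnaround = 11 + 25 + 29 + 45 + 51 + 55 = 216

216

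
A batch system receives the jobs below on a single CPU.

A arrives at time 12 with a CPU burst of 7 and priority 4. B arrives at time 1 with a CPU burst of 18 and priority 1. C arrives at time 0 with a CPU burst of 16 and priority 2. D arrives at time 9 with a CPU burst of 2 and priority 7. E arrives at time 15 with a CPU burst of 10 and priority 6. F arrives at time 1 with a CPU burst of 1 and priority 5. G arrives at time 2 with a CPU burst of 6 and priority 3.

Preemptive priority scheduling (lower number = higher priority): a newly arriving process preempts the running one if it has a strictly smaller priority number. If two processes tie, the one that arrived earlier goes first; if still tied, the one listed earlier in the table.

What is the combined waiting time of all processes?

206

Schedule: | C 0-1 | B 1-19 | C 19-34 | G 34-40 | A 40-47 | F 47-48 | E 48-58 | D 58-60 |
Completion: A=47  B=19  C=34  D=60  E=58  F=48  G=40
Turnaround (C−A): A=35  B=18  C=34  D=51  E=43  F=47  G=38
Waiting = turnaround − burst: A=28, B=0, C=18, D=49, E=33, F=46, G=32
Total waiting = 28 + 0 + 18 + 49 + 33 + 46 + 32 = 206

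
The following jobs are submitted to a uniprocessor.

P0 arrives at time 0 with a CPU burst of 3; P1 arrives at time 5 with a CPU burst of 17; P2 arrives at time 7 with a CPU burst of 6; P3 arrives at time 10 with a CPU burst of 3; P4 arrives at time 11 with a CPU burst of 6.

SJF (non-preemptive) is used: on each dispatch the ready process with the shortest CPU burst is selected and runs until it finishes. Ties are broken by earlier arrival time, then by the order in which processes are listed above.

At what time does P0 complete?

Timeline: | P0 0-3 | idle 3-5 | P1 5-22 | P3 22-25 | P2 25-31 | P4 31-37 |
Completion: P0=3  P1=22  P2=31  P3=25  P4=37

3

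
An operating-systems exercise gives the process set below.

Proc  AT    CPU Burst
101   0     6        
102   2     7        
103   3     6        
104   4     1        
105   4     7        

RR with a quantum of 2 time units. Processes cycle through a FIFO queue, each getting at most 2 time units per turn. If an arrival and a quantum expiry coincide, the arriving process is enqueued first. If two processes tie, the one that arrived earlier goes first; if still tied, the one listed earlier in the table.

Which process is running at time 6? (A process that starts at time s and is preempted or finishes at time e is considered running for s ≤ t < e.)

Schedule: | 101 0-2 | 102 2-4 | 101 4-6 | 103 6-8 | 104 8-9 | 105 9-11 | 102 11-13 | 101 13-15 | 103 15-17 | 105 17-19 | 102 19-21 | 103 21-23 | 105 23-25 | 102 25-26 | 105 26-27 |
Completion: 101=15  102=26  103=23  104=9  105=27

103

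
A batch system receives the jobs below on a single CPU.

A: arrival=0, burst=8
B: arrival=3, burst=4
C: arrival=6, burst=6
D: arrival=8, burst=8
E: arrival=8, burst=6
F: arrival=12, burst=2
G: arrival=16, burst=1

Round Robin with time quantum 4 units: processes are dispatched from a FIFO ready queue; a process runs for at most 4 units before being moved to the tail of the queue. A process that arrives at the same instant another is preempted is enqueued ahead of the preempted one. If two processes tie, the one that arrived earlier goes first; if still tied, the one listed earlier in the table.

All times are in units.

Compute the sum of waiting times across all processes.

82

Gantt: | A 0-4 | B 4-8 | A 8-12 | C 12-16 | D 16-20 | E 20-24 | F 24-26 | G 26-27 | C 27-29 | D 29-33 | E 33-35 |
Completion: A=12  B=8  C=29  D=33  E=35  F=26  G=27
Waiting = turnaround − burst: A=4, B=1, C=17, D=17, E=21, F=12, G=10
Total waiting = 4 + 1 + 17 + 17 + 21 + 12 + 10 = 82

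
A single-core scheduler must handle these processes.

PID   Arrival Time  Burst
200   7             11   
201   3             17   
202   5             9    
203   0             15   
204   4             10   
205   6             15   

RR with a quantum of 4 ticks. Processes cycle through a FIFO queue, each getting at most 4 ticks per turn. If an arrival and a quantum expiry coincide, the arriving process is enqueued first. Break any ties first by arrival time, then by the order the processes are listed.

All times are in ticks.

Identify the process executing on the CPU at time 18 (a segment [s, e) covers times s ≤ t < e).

202

Schedule: | 203 0-4 | 201 4-8 | 204 8-12 | 203 12-16 | 202 16-20 | 205 20-24 | 200 24-28 | 201 28-32 | 204 32-36 | 203 36-40 | 202 40-44 | 205 44-48 | 200 48-52 | 201 52-56 | 204 56-58 | 203 58-61 | 202 61-62 | 205 62-66 | 200 66-69 | 201 69-73 | 205 73-76 | 201 76-77 |
Completion: 200=69  201=77  202=62  203=61  204=58  205=76
Turnaround (C−A): 200=62  201=74  202=57  203=61  204=54  205=70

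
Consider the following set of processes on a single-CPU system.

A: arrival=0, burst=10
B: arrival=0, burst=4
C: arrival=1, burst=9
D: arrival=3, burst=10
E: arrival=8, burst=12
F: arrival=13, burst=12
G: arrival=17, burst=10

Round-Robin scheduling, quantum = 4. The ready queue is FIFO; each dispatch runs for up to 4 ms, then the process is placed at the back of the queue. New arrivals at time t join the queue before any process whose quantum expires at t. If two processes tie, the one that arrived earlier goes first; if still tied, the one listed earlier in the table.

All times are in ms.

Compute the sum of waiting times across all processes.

Timeline: | A 0-4 | B 4-8 | C 8-12 | D 12-16 | A 16-20 | E 20-24 | C 24-28 | F 28-32 | D 32-36 | G 36-40 | A 40-42 | E 42-46 | C 46-47 | F 47-51 | D 51-53 | G 53-57 | E 57-61 | F 61-65 | G 65-67 |
Completion: A=42  B=8  C=47  D=53  E=61  F=65  G=67
Turnaround (C−A): A=42  B=8  C=46  D=50  E=53  F=52  G=50
Waiting = turnaround − burst: A=32, B=4, C=37, D=40, E=41, F=40, G=40
Total waiting = 32 + 4 + 37 + 40 + 41 + 40 + 40 = 234

234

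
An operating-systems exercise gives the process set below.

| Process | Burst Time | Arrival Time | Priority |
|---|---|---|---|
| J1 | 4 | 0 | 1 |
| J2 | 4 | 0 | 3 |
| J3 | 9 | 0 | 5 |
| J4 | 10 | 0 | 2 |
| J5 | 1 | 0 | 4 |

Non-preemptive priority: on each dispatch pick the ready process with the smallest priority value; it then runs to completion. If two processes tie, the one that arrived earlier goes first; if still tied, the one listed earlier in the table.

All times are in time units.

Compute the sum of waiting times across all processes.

Schedule: | J1 0-4 | J4 4-14 | J2 14-18 | J5 18-19 | J3 19-28 |
Completion: J1=4  J2=18  J3=28  J4=14  J5=19
Waiting = turnaround − burst: J1=0, J2=14, J3=19, J4=4, J5=18
Total waiting = 0 + 14 + 19 + 4 + 18 = 55

55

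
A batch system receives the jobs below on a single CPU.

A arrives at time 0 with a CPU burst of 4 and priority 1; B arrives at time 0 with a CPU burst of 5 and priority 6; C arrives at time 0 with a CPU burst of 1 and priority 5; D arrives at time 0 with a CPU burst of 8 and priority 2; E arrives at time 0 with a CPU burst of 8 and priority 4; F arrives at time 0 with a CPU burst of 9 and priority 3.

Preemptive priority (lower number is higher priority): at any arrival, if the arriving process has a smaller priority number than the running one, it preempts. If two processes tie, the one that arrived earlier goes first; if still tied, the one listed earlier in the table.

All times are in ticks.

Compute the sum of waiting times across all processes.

96

Schedule: | A 0-4 | D 4-12 | F 12-21 | E 21-29 | C 29-30 | B 30-35 |
Completion: A=4  B=35  C=30  D=12  E=29  F=21
Turnaround (C−A): A=4  B=35  C=30  D=12  E=29  F=21
Waiting = turnaround − burst: A=0, B=30, C=29, D=4, E=21, F=12
Total waiting = 0 + 30 + 29 + 4 + 21 + 12 = 96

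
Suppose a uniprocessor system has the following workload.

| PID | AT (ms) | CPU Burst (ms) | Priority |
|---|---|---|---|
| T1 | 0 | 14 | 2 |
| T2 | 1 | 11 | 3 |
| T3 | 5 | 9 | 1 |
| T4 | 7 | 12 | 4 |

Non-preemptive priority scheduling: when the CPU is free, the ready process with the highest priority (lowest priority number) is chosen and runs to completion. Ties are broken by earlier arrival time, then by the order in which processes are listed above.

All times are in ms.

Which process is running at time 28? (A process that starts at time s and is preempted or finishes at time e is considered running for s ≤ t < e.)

Schedule: | T1 0-14 | T3 14-23 | T2 23-34 | T4 34-46 |
Completion: T1=14  T2=34  T3=23  T4=46
Turnaround (C−A): T1=14  T2=33  T3=18  T4=39

T2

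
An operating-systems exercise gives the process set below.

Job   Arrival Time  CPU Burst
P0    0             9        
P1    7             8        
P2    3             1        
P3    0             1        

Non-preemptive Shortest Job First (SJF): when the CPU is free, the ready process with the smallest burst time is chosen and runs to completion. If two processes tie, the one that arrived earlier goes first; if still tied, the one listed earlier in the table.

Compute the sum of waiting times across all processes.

12

Gantt: | P3 0-1 | P0 1-10 | P2 10-11 | P1 11-19 |
Completion: P0=10  P1=19  P2=11  P3=1
Waiting = turnaround − burst: P0=1, P1=4, P2=7, P3=0
Total waiting = 1 + 4 + 7 + 0 = 12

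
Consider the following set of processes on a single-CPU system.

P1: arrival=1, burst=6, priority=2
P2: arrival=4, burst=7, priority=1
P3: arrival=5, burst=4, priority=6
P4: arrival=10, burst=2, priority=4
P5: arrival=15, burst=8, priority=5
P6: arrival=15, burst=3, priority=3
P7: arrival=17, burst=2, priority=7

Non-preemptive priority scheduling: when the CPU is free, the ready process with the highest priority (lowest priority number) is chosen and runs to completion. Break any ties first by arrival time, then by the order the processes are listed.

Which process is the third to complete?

Schedule: | idle 0-1 | P1 1-7 | P2 7-14 | P4 14-16 | P6 16-19 | P5 19-27 | P3 27-31 | P7 31-33 |
Completion: P1=7  P2=14  P3=31  P4=16  P5=27  P6=19  P7=33
Turnaround (C−A): P1=6  P2=10  P3=26  P4=6  P5=12  P6=4  P7=16
Finish order: P1 → P2 → P4 → P6 → P5 → P3 → P7

P4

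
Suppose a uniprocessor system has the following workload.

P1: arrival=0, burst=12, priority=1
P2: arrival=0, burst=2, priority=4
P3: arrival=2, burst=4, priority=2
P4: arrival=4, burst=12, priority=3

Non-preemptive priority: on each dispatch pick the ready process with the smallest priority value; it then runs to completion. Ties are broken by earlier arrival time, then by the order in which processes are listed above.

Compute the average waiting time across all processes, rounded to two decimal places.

12.50

Gantt: | P1 0-12 | P3 12-16 | P4 16-28 | P2 28-30 |
Completion: P1=12  P2=30  P3=16  P4=28
Waiting times: P1=0, P2=28, P3=10, P4=12
Average waiting = (0+28+10+12) / 4 = 50/4 = 12.50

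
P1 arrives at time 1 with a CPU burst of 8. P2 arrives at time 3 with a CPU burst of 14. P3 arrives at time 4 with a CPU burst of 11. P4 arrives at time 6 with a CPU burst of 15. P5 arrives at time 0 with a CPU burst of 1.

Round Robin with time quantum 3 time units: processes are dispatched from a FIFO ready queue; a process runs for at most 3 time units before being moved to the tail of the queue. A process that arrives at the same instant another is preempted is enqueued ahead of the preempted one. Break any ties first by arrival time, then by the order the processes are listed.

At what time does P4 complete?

Gantt: | P5 0-1 | P1 1-4 | P2 4-7 | P3 7-10 | P1 10-13 | P4 13-16 | P2 16-19 | P3 19-22 | P1 22-24 | P4 24-27 | P2 27-30 | P3 30-33 | P4 33-36 | P2 36-39 | P3 39-41 | P4 41-44 | P2 44-46 | P4 46-49 |
Completion: P1=24  P2=46  P3=41  P4=49  P5=1

49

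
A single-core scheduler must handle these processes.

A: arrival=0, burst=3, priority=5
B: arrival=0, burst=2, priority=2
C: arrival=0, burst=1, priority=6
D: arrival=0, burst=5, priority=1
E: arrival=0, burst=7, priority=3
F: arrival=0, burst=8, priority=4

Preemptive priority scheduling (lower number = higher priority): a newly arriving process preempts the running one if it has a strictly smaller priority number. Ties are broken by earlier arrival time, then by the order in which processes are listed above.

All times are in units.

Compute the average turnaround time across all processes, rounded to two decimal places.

Timeline: | D 0-5 | B 5-7 | E 7-14 | F 14-22 | A 22-25 | C 25-26 |
Completion: A=25  B=7  C=26  D=5  E=14  F=22
Turnaround times: A=25, B=7, C=26, D=5, E=14, F=22
Average turnaround = (25+7+26+5+14+22) / 6 = 99/6 = 16.50

16.50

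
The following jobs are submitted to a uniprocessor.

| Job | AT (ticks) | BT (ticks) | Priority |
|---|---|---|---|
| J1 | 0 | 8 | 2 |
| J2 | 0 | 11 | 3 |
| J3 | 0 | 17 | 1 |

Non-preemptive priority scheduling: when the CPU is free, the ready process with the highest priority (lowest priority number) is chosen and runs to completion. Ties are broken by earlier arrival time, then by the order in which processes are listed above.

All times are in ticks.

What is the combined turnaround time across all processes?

Timeline: | J3 0-17 | J1 17-25 | J2 25-36 |
Completion: J1=25  J2=36  J3=17
Turnaround = completion − arrival: J1=25, J2=36, J3=17
Total turnaround = 25 + 36 + 17 = 78

78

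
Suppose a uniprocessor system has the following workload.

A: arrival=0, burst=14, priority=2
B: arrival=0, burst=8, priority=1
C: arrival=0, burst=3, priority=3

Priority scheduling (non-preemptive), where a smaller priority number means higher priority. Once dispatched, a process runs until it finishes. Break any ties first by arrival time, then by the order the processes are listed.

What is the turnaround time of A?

Timeline: | B 0-8 | A 8-22 | C 22-25 |
Completion: A=22  B=8  C=25
Turnaround(A) = completion − arrival = 22 − 0 = 22

22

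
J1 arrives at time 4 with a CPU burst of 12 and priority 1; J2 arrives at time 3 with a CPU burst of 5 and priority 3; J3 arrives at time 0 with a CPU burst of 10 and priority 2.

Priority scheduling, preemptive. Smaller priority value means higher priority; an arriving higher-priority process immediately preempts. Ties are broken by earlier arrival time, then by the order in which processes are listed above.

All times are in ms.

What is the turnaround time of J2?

24

Timeline: | J3 0-4 | J1 4-16 | J3 16-22 | J2 22-27 |
Completion: J1=16  J2=27  J3=22
Turnaround (C−A): J1=12  J2=24  J3=22
Turnaround(J2) = completion − arrival = 27 − 3 = 24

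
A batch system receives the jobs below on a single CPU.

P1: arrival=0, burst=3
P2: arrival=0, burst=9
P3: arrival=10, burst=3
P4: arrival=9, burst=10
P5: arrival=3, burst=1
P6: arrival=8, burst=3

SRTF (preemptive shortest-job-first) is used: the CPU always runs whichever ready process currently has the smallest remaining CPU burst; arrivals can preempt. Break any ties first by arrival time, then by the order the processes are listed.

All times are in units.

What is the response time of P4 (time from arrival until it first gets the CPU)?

Timeline: | P1 0-3 | P5 3-4 | P2 4-8 | P6 8-11 | P3 11-14 | P2 14-19 | P4 19-29 |
Completion: P1=3  P2=19  P3=14  P4=29  P5=4  P6=11
Turnaround (C−A): P1=3  P2=19  P3=4  P4=20  P5=1  P6=3
Response(P4) = first start − arrival = 19 − 9 = 10

10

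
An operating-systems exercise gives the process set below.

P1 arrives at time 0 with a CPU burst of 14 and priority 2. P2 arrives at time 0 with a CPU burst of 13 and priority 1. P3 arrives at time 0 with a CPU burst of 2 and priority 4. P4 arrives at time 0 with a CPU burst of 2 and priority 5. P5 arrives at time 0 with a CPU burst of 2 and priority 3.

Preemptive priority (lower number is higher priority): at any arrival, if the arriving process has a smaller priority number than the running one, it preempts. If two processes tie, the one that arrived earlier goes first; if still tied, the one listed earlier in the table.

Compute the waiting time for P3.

29

Schedule: | P2 0-13 | P1 13-27 | P5 27-29 | P3 29-31 | P4 31-33 |
Completion: P1=27  P2=13  P3=31  P4=33  P5=29
Turnaround (C−A): P1=27  P2=13  P3=31  P4=33  P5=29
Waiting(P3) = turnaround − burst = 31 − 2 = 29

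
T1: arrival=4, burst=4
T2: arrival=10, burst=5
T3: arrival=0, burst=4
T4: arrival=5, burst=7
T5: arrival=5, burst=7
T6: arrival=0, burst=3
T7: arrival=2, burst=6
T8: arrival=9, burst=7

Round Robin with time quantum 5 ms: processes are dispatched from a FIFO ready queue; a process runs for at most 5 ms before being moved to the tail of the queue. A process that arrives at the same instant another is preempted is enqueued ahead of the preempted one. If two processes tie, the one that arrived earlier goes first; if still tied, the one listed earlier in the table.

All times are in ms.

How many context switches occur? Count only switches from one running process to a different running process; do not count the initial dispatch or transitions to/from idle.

Gantt: | T3 0-4 | T6 4-7 | T7 7-12 | T1 12-16 | T4 16-21 | T5 21-26 | T8 26-31 | T2 31-36 | T7 36-37 | T4 37-39 | T5 39-41 | T8 41-43 |
Completion: T1=16  T2=36  T3=4  T4=39  T5=41  T6=7  T7=37  T8=43

11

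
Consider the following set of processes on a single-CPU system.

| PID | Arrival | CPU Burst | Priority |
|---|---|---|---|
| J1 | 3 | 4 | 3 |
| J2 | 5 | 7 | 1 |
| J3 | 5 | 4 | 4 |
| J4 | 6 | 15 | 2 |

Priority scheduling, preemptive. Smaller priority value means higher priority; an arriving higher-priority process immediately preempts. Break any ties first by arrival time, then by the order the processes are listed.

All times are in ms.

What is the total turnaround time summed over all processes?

Timeline: | idle 0-3 | J1 3-5 | J2 5-12 | J4 12-27 | J1 27-29 | J3 29-33 |
Completion: J1=29  J2=12  J3=33  J4=27
Turnaround (C−A): J1=26  J2=7  J3=28  J4=21
Turnaround = completion − arrival: J1=26, J2=7, J3=28, J4=21
Total turnaround = 26 + 7 + 28 + 21 = 82

82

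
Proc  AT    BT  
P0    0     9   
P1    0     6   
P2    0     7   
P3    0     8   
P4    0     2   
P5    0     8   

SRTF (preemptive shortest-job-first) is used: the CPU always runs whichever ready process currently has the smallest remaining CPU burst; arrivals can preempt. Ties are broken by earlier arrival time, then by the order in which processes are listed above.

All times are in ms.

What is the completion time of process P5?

Gantt: | P4 0-2 | P1 2-8 | P2 8-15 | P3 15-23 | P5 23-31 | P0 31-40 |
Completion: P0=40  P1=8  P2=15  P3=23  P4=2  P5=31
Turnaround (C−A): P0=40  P1=8  P2=15  P3=23  P4=2  P5=31

31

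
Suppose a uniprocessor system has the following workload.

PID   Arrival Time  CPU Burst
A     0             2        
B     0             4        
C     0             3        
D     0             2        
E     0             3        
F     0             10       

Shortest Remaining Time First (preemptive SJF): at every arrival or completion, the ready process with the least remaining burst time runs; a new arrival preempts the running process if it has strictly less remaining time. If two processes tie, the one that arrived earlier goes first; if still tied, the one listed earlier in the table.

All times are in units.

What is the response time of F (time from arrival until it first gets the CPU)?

14

Schedule: | A 0-2 | D 2-4 | C 4-7 | E 7-10 | B 10-14 | F 14-24 |
Completion: A=2  B=14  C=7  D=4  E=10  F=24
Turnaround (C−A): A=2  B=14  C=7  D=4  E=10  F=24
Response(F) = first start − arrival = 14 − 0 = 14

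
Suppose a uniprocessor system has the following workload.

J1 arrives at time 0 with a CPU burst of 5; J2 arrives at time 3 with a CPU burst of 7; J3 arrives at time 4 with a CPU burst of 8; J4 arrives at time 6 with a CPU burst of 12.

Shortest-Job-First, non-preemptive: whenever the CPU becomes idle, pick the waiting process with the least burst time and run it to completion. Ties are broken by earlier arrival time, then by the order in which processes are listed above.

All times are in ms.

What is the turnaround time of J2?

Timeline: | J1 0-5 | J2 5-12 | J3 12-20 | J4 20-32 |
Completion: J1=5  J2=12  J3=20  J4=32
Turnaround(J2) = completion − arrival = 12 − 3 = 9

9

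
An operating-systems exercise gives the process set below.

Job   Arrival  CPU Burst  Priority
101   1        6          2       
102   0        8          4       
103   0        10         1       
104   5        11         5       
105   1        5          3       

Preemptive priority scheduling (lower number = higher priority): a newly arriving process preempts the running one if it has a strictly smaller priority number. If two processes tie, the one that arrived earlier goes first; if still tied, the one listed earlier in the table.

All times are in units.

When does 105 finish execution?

Schedule: | 103 0-10 | 101 10-16 | 105 16-21 | 102 21-29 | 104 29-40 |
Completion: 101=16  102=29  103=10  104=40  105=21
Turnaround (C−A): 101=15  102=29  103=10  104=35  105=20

21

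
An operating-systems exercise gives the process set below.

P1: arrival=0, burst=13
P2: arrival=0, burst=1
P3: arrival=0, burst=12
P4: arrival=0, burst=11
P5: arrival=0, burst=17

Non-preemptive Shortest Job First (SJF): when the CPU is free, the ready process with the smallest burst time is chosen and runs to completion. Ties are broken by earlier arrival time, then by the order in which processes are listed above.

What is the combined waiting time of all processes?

74

Schedule: | P2 0-1 | P4 1-12 | P3 12-24 | P1 24-37 | P5 37-54 |
Completion: P1=37  P2=1  P3=24  P4=12  P5=54
Turnaround (C−A): P1=37  P2=1  P3=24  P4=12  P5=54
Waiting = turnaround − burst: P1=24, P2=0, P3=12, P4=1, P5=37
Total waiting = 24 + 0 + 12 + 1 + 37 = 74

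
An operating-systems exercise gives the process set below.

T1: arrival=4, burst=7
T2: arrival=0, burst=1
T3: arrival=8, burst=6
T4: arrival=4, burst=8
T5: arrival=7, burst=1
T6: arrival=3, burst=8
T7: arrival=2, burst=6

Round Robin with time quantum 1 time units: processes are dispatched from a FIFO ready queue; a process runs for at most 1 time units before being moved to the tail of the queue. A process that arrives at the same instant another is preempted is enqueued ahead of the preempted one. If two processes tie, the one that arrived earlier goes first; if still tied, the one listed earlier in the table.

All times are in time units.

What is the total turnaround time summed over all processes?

Gantt: | T2 0-1 | idle 1-2 | T7 2-3 | T6 3-4 | T7 4-5 | T1 5-6 | T4 6-7 | T6 7-8 | T7 8-9 | T1 9-10 | T5 10-11 | T4 11-12 | T3 12-13 | T6 13-14 | T7 14-15 | T1 15-16 | T4 16-17 | T3 17-18 | T6 18-19 | T7 19-20 | T1 20-21 | T4 21-22 | T3 22-23 | T6 23-24 | T7 24-25 | T1 25-26 | T4 26-27 | T3 27-28 | T6 28-29 | T1 29-30 | T4 30-31 | T3 31-32 | T6 32-33 | T1 33-34 | T4 34-35 | T3 35-36 | T6 36-37 | T4 37-38 |
Completion: T1=34  T2=1  T3=36  T4=38  T5=11  T6=37  T7=25
Turnaround = completion − arrival: T1=30, T2=1, T3=28, T4=34, T5=4, T6=34, T7=23
Total turnaround = 30 + 1 + 28 + 34 + 4 + 34 + 23 = 154

154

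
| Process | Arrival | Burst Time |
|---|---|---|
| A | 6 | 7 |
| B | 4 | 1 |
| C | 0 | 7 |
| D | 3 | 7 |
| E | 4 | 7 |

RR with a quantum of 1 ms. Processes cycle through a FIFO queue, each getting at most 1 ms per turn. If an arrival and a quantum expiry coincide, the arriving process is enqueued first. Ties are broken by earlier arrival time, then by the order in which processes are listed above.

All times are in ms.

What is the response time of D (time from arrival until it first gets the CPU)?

0

Gantt: | C 0-3 | D 3-4 | C 4-5 | B 5-6 | E 6-7 | D 7-8 | C 8-9 | A 9-10 | E 10-11 | D 11-12 | C 12-13 | A 13-14 | E 14-15 | D 15-16 | C 16-17 | A 17-18 | E 18-19 | D 19-20 | A 20-21 | E 21-22 | D 22-23 | A 23-24 | E 24-25 | D 25-26 | A 26-27 | E 27-28 | A 28-29 |
Completion: A=29  B=6  C=17  D=26  E=28
Turnaround (C−A): A=23  B=2  C=17  D=23  E=24
Response(D) = first start − arrival = 3 − 3 = 0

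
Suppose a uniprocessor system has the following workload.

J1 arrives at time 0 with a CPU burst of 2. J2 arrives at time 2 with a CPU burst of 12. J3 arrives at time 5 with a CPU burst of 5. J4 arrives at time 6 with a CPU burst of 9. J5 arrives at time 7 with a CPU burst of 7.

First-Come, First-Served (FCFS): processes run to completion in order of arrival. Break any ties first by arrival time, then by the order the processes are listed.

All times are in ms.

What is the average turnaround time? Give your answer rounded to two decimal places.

15.60

Schedule: | J1 0-2 | J2 2-14 | J3 14-19 | J4 19-28 | J5 28-35 |
Completion: J1=2  J2=14  J3=19  J4=28  J5=35
Turnaround times: J1=2, J2=12, J3=14, J4=22, J5=28
Average turnaround = (2+12+14+22+28) / 5 = 78/5 = 15.60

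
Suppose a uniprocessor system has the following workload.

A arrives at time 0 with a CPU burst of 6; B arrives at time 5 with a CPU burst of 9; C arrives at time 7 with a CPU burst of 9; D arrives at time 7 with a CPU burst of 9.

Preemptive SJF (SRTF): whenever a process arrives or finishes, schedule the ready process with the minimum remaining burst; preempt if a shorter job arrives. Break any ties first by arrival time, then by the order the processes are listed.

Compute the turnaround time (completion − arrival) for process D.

Gantt: | A 0-6 | B 6-15 | C 15-24 | D 24-33 |
Completion: A=6  B=15  C=24  D=33
Turnaround(D) = completion − arrival = 33 − 7 = 26

26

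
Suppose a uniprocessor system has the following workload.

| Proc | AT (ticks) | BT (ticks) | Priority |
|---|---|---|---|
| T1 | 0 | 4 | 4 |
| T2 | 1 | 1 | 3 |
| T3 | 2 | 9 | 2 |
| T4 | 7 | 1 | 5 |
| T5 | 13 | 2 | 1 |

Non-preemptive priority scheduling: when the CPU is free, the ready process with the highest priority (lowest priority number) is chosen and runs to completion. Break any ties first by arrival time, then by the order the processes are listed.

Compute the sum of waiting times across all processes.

25

Schedule: | T1 0-4 | T3 4-13 | T5 13-15 | T2 15-16 | T4 16-17 |
Completion: T1=4  T2=16  T3=13  T4=17  T5=15
Turnaround (C−A): T1=4  T2=15  T3=11  T4=10  T5=2
Waiting = turnaround − burst: T1=0, T2=14, T3=2, T4=9, T5=0
Total waiting = 0 + 14 + 2 + 9 + 0 = 25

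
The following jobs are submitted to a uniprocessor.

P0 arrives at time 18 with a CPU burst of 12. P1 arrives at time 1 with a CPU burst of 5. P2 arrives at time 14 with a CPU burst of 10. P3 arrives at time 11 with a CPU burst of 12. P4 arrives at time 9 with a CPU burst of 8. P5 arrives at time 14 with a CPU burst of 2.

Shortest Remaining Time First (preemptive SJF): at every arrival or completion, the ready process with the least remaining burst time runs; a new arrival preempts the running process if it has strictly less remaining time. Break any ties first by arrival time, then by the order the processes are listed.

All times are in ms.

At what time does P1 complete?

Timeline: | idle 0-1 | P1 1-6 | idle 6-9 | P4 9-14 | P5 14-16 | P4 16-19 | P2 19-29 | P3 29-41 | P0 41-53 |
Completion: P0=53  P1=6  P2=29  P3=41  P4=19  P5=16
Turnaround (C−A): P0=35  P1=5  P2=15  P3=30  P4=10  P5=2

6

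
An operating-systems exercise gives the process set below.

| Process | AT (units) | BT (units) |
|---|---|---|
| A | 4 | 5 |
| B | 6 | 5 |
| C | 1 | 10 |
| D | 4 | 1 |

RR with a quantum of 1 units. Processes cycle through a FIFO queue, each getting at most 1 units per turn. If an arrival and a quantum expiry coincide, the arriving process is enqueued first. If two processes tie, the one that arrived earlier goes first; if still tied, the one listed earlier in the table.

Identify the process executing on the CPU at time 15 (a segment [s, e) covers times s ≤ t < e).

Schedule: | idle 0-1 | C 1-4 | A 4-5 | D 5-6 | C 6-7 | A 7-8 | B 8-9 | C 9-10 | A 10-11 | B 11-12 | C 12-13 | A 13-14 | B 14-15 | C 15-16 | A 16-17 | B 17-18 | C 18-19 | B 19-20 | C 20-22 |
Completion: A=17  B=20  C=22  D=6
Turnaround (C−A): A=13  B=14  C=21  D=2

C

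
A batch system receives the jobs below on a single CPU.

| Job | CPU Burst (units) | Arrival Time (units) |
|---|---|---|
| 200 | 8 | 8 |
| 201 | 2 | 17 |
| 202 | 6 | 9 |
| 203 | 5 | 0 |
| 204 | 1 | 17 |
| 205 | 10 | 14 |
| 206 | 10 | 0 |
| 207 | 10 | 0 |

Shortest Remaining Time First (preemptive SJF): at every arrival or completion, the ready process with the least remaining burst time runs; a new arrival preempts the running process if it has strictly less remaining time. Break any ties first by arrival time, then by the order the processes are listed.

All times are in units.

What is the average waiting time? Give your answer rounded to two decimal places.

Timeline: | 203 0-5 | 206 5-15 | 202 15-17 | 204 17-18 | 201 18-20 | 202 20-24 | 200 24-32 | 207 32-42 | 205 42-52 |
Completion: 200=32  201=20  202=24  203=5  204=18  205=52  206=15  207=42
Turnaround (C−A): 200=24  201=3  202=15  203=5  204=1  205=38  206=15  207=42
Waiting times: 200=16, 201=1, 202=9, 203=0, 204=0, 205=28, 206=5, 207=32
Average waiting = (16+1+9+0+0+28+5+32) / 8 = 91/8 = 11.38

11.38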